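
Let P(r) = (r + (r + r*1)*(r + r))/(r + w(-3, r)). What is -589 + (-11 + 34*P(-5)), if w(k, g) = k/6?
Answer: -13060/11 ≈ -1187.3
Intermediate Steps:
w(k, g) = k/6 (w(k, g) = k*(⅙) = k/6)
P(r) = (r + 4*r²)/(-½ + r) (P(r) = (r + (r + r*1)*(r + r))/(r + (⅙)*(-3)) = (r + (r + r)*(2*r))/(r - ½) = (r + (2*r)*(2*r))/(-½ + r) = (r + 4*r²)/(-½ + r))
-589 + (-11 + 34*P(-5)) = -589 + (-11 + 34*(2*(-5)*(1 + 4*(-5))/(-1 + 2*(-5)))) = -589 + (-11 + 34*(2*(-5)*(1 - 20)/(-1 - 10))) = -589 + (-11 + 34*(2*(-5)*(-19)/(-11))) = -589 + (-11 + 34*(2*(-5)*(-1/11)*(-19))) = -589 + (-11 + 34*(-190/11)) = -589 + (-11 - 6460/11) = -589 - 6581/11 = -13060/11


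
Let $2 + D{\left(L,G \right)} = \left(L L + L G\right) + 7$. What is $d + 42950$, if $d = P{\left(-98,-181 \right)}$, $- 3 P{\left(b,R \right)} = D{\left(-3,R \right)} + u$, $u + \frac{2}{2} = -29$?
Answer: $\frac{128323}{3} \approx 42774.0$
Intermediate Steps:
$D{\left(L,G \right)} = 5 + L^{2} + G L$ ($D{\left(L,G \right)} = -2 + \left(\left(L L + L G\right) + 7\right) = -2 + \left(\left(L^{2} + G L\right) + 7\right) = -2 + \left(7 + L^{2} + G L\right) = 5 + L^{2} + G L$)
$u = -30$ ($u = -1 - 29 = -30$)
$P{\left(b,R \right)} = \frac{16}{3} + R$ ($P{\left(b,R \right)} = - \frac{\left(5 + \left(-3\right)^{2} + R \left(-3\right)\right) - 30}{3} = - \frac{\left(5 + 9 - 3 R\right) - 30}{3} = - \frac{\left(14 - 3 R\right) - 30}{3} = - \frac{-16 - 3 R}{3} = \frac{16}{3} + R$)
$d = - \frac{527}{3}$ ($d = \frac{16}{3} - 181 = - \frac{527}{3} \approx -175.67$)
$d + 42950 = - \frac{527}{3} + 42950 = \frac{128323}{3}$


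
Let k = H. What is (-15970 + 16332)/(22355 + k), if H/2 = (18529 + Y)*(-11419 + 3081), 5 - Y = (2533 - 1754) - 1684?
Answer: -362/324142409 ≈ -1.1168e-6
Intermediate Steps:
Y = 910 (Y = 5 - ((2533 - 1754) - 1684) = 5 - (779 - 1684) = 5 - 1*(-905) = 5 + 905 = 910)
H = -324164764 (H = 2*((18529 + 910)*(-11419 + 3081)) = 2*(19439*(-8338)) = 2*(-162082382) = -324164764)
k = -324164764
(-15970 + 16332)/(22355 + k) = (-15970 + 16332)/(22355 - 324164764) = 362/(-324142409) = 362*(-1/324142409) = -362/324142409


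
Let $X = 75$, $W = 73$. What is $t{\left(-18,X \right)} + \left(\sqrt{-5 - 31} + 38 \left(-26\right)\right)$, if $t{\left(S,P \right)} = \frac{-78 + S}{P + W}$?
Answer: $- \frac{36580}{37} + 6 i \approx -988.65 + 6.0 i$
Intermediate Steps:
$t{\left(S,P \right)} = \frac{-78 + S}{73 + P}$ ($t{\left(S,P \right)} = \frac{-78 + S}{P + 73} = \frac{-78 + S}{73 + P}$)
$t{\left(-18,X \right)} + \left(\sqrt{-5 - 31} + 38 \left(-26\right)\right) = \frac{-78 - 18}{73 + 75} + \left(\sqrt{-5 - 31} + 38 \left(-26\right)\right) = \frac{1}{148} \left(-96\right) - \left(988 - \sqrt{-36}\right) = \frac{1}{148} \left(-96\right) - \left(988 - 6 i\right) = - \frac{24}{37} - \left(988 - 6 i\right) = - \frac{36580}{37} + 6 i$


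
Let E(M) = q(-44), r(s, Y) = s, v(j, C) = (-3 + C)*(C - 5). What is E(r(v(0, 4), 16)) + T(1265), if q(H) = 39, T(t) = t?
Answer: 1304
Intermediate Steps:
v(j, C) = (-5 + C)*(-3 + C) (v(j, C) = (-3 + C)*(-5 + C) = (-5 + C)*(-3 + C))
E(M) = 39
E(r(v(0, 4), 16)) + T(1265) = 39 + 1265 = 1304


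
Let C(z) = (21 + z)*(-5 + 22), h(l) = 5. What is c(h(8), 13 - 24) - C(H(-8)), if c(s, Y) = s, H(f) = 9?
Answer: -505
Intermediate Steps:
C(z) = 357 + 17*z (C(z) = (21 + z)*17 = 357 + 17*z)
c(h(8), 13 - 24) - C(H(-8)) = 5 - (357 + 17*9) = 5 - (357 + 153) = 5 - 1*510 = 5 - 510 = -505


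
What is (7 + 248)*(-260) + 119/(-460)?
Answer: -30498119/460 ≈ -66300.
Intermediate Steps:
(7 + 248)*(-260) + 119/(-460) = 255*(-260) + 119*(-1/460) = -66300 - 119/460 = -30498119/460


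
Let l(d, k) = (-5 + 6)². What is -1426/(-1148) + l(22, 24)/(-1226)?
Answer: 218391/175931 ≈ 1.2413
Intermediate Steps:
l(d, k) = 1 (l(d, k) = 1² = 1)
-1426/(-1148) + l(22, 24)/(-1226) = -1426/(-1148) + 1/(-1226) = -1426*(-1/1148) + 1*(-1/1226) = 713/574 - 1/1226 = 218391/175931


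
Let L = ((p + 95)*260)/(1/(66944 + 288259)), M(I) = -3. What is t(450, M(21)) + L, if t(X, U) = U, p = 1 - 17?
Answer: 7295869617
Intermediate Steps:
p = -16
L = 7295869620 (L = ((-16 + 95)*260)/(1/(66944 + 288259)) = (79*260)/(1/355203) = 20540/(1/355203) = 20540*355203 = 7295869620)
t(450, M(21)) + L = -3 + 7295869620 = 7295869617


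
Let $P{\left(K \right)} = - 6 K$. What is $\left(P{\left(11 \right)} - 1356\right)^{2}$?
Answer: $2022084$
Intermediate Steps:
$\left(P{\left(11 \right)} - 1356\right)^{2} = \left(\left(-6\right) 11 - 1356\right)^{2} = \left(-66 - 1356\right)^{2} = \left(-1422\right)^{2} = 2022084$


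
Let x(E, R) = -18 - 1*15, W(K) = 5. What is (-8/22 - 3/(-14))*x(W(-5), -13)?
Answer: 69/14 ≈ 4.9286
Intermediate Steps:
x(E, R) = -33 (x(E, R) = -18 - 15 = -33)
(-8/22 - 3/(-14))*x(W(-5), -13) = (-8/22 - 3/(-14))*(-33) = (-8*1/22 - 3*(-1/14))*(-33) = (-4/11 + 3/14)*(-33) = -23/154*(-33) = 69/14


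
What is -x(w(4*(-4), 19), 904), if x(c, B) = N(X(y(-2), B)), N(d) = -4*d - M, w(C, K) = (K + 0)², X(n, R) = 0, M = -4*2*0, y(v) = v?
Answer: 0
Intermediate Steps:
M = 0 (M = -8*0 = 0)
w(C, K) = K²
N(d) = -4*d (N(d) = -4*d - 1*0 = -4*d + 0 = -4*d)
x(c, B) = 0 (x(c, B) = -4*0 = 0)
-x(w(4*(-4), 19), 904) = -1*0 = 0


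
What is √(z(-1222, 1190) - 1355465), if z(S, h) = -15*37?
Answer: 2*I*√339005 ≈ 1164.5*I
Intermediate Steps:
z(S, h) = -555
√(z(-1222, 1190) - 1355465) = √(-555 - 1355465) = √(-1356020) = 2*I*√339005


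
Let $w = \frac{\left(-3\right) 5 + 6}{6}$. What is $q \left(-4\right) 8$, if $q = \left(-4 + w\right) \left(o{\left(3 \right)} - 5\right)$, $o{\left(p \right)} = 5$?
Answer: $0$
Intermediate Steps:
$w = - \frac{3}{2}$ ($w = \left(-15 + 6\right) \frac{1}{6} = \left(-9\right) \frac{1}{6} = - \frac{3}{2} \approx -1.5$)
$q = 0$ ($q = \left(-4 - \frac{3}{2}\right) \left(5 - 5\right) = \left(- \frac{11}{2}\right) 0 = 0$)
$q \left(-4\right) 8 = 0 \left(-4\right) 8 = 0 \cdot 8 = 0$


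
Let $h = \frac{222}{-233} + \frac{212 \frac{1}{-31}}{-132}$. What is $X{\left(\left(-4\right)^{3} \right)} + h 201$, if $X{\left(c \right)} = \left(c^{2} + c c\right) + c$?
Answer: $\frac{631405265}{79453} \approx 7946.9$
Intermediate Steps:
$X{\left(c \right)} = c + 2 c^{2}$ ($X{\left(c \right)} = \left(c^{2} + c^{2}\right) + c = 2 c^{2} + c = c + 2 c^{2}$)
$h = - \frac{214757}{238359}$ ($h = 222 \left(- \frac{1}{233}\right) + 212 \left(- \frac{1}{31}\right) \left(- \frac{1}{132}\right) = - \frac{222}{233} - - \frac{53}{1023} = - \frac{222}{233} + \frac{53}{1023} = - \frac{214757}{238359} \approx -0.90098$)
$X{\left(\left(-4\right)^{3} \right)} + h 201 = \left(-4\right)^{3} \left(1 + 2 \left(-4\right)^{3}\right) - \frac{14388719}{79453} = - 64 \left(1 + 2 \left(-64\right)\right) - \frac{14388719}{79453} = - 64 \left(1 - 128\right) - \frac{14388719}{79453} = \left(-64\right) \left(-127\right) - \frac{14388719}{79453} = 8128 - \frac{14388719}{79453} = \frac{631405265}{79453}$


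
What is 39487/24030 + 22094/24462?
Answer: 27719441/10885590 ≈ 2.5464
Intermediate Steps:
39487/24030 + 22094/24462 = 39487*(1/24030) + 22094*(1/24462) = 39487/24030 + 11047/12231 = 27719441/10885590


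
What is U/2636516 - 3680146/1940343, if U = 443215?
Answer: -8842774688591/5115745364988 ≈ -1.7285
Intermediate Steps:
U/2636516 - 3680146/1940343 = 443215/2636516 - 3680146/1940343 = -8842774688591/5115745364988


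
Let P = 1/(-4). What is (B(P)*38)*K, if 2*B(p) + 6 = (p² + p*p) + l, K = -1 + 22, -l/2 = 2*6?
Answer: -95361/8 ≈ -11920.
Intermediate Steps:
P = -¼ ≈ -0.25000
l = -24 (l = -4*6 = -2*12 = -24)
K = 21
B(p) = -15 + p² (B(p) = -3 + ((p² + p*p) - 24)/2 = -3 + ((p² + p²) - 24)/2 = -3 + (2*p² - 24)/2 = -3 + (-24 + 2*p²)/2 = -3 + (-12 + p²) = -15 + p²)
(B(P)*38)*K = ((-15 + (-¼)²)*38)*21 = ((-15 + 1/16)*38)*21 = -239/16*38*21 = -4541/8*21 = -95361/8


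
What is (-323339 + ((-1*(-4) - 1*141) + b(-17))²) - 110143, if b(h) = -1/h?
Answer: -119856714/289 ≈ -4.1473e+5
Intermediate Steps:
(-323339 + ((-1*(-4) - 1*141) + b(-17))²) - 110143 = (-323339 + ((-1*(-4) - 1*141) - 1/(-17))²) - 110143 = (-323339 + ((4 - 141) - 1*(-1/17))²) - 110143 = (-323339 + (-137 + 1/17)²) - 110143 = (-323339 + (-2328/17)²) - 110143 = (-323339 + 5419584/289) - 110143 = -88025387/289 - 110143 = -119856714/289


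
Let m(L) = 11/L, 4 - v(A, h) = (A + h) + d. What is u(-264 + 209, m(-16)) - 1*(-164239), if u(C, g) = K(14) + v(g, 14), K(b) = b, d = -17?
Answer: 2628171/16 ≈ 1.6426e+5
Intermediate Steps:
v(A, h) = 21 - A - h (v(A, h) = 4 - ((A + h) - 17) = 4 - (-17 + A + h) = 4 + (17 - A - h) = 21 - A - h)
u(C, g) = 21 - g (u(C, g) = 14 + (21 - g - 1*14) = 14 + (21 - g - 14) = 14 + (7 - g) = 21 - g)
u(-264 + 209, m(-16)) - 1*(-164239) = (21 - 11/(-16)) - 1*(-164239) = (21 - 11*(-1)/16) + 164239 = (21 - 1*(-11/16)) + 164239 = (21 + 11/16) + 164239 = 347/16 + 164239 = 2628171/16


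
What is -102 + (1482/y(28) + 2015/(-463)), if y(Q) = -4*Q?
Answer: -3100579/25928 ≈ -119.58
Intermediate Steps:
-102 + (1482/y(28) + 2015/(-463)) = -102 + (1482/((-4*28)) + 2015/(-463)) = -102 + (1482/(-112) + 2015*(-1/463)) = -102 + (1482*(-1/112) - 2015/463) = -102 + (-741/56 - 2015/463) = -102 - 455923/25928 = -3100579/25928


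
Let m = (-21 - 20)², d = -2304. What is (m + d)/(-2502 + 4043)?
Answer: -623/1541 ≈ -0.40428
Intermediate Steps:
m = 1681 (m = (-41)² = 1681)
(m + d)/(-2502 + 4043) = (1681 - 2304)/(-2502 + 4043) = -623/1541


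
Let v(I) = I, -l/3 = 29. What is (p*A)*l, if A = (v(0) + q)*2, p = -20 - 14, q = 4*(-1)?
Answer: -23664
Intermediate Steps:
l = -87 (l = -3*29 = -87)
q = -4
p = -34
A = -8 (A = (0 - 4)*2 = -4*2 = -8)
(p*A)*l = -34*(-8)*(-87) = 272*(-87) = -23664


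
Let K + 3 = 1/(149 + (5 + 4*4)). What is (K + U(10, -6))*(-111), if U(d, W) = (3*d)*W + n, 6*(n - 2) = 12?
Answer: 3377619/170 ≈ 19868.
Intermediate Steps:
n = 4 (n = 2 + (⅙)*12 = 2 + 2 = 4)
U(d, W) = 4 + 3*W*d (U(d, W) = (3*d)*W + 4 = 3*W*d + 4 = 4 + 3*W*d)
K = -509/170 (K = -3 + 1/(149 + (5 + 4*4)) = -3 + 1/(149 + (5 + 16)) = -3 + 1/(149 + 21) = -3 + 1/170 = -509/170 ≈ -2.9941)
(K + U(10, -6))*(-111) = (-509/170 + (4 + 3*(-6)*10))*(-111) = (-509/170 + (4 - 180))*(-111) = (-509/170 - 176)*(-111) = -30429/170*(-111) = 3377619/170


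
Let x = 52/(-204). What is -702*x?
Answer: 3042/17 ≈ 178.94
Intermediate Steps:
x = -13/51 (x = 52*(-1/204) = -13/51 ≈ -0.25490)
-702*x = -702*(-13/51) = 3042/17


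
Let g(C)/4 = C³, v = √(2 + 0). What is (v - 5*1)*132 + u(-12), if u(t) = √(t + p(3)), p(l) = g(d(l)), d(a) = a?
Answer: -660 + 4*√6 + 132*√2 ≈ -463.53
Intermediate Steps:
v = √2 ≈ 1.4142
g(C) = 4*C³
p(l) = 4*l³
u(t) = √(108 + t) (u(t) = √(t + 4*3³) = √(t + 4*27) = √(t + 108) = √(108 + t))
(v - 5*1)*132 + u(-12) = (√2 - 5*1)*132 + √(108 - 12) = (√2 - 5)*132 + √96 = (-5 + √2)*132 + 4*√6 = (-660 + 132*√2) + 4*√6 = -660 + 4*√6 + 132*√2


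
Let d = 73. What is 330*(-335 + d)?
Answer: -86460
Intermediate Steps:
330*(-335 + d) = 330*(-335 + 73) = 330*(-262) = -86460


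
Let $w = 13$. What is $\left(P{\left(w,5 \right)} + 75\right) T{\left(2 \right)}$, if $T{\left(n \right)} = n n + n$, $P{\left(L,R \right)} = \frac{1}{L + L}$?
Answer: $\frac{5853}{13} \approx 450.23$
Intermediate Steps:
$P{\left(L,R \right)} = \frac{1}{2 L}$
$T{\left(n \right)} = n + n^{2}$ ($T{\left(n \right)} = n^{2} + n = n + n^{2}$)
$\left(P{\left(w,5 \right)} + 75\right) T{\left(2 \right)} = \left(\frac{1}{2 \cdot 13} + 75\right) 2 \left(1 + 2\right) = \left(\frac{1}{2} \cdot \frac{1}{13} + 75\right) 2 \cdot 3 = \left(\frac{1}{26} + 75\right) 6 = \frac{1951}{26} \cdot 6 = \frac{5853}{13}$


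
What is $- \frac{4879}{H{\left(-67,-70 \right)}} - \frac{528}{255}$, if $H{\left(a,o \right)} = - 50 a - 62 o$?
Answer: $- \frac{353631}{130730} \approx -2.705$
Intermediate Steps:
$H{\left(a,o \right)} = - 62 o - 50 a$
$- \frac{4879}{H{\left(-67,-70 \right)}} - \frac{528}{255} = - \frac{4879}{\left(-62\right) \left(-70\right) - -3350} - \frac{528}{255} = - \frac{4879}{4340 + 3350} - \frac{176}{85} = - \frac{4879}{7690} - \frac{176}{85} = - \frac{353631}{130730}$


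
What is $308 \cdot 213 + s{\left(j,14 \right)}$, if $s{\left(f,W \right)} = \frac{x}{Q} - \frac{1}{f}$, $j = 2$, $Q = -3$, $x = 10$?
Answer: $\frac{393601}{6} \approx 65600.0$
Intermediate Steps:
$s{\left(f,W \right)} = - \frac{10}{3} - \frac{1}{f}$ ($s{\left(f,W \right)} = \frac{10}{-3} - \frac{1}{f} = 10 \left(- \frac{1}{3}\right) - \frac{1}{f} = - \frac{10}{3} - \frac{1}{f}$)
$308 \cdot 213 + s{\left(j,14 \right)} = 308 \cdot 213 - \frac{23}{6} = 65604 - \frac{23}{6} = \frac{393601}{6}$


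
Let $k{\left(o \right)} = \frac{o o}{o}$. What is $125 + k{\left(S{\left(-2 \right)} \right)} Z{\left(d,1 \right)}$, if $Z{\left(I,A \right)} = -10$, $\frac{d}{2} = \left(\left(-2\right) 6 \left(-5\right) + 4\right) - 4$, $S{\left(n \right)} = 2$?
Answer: $105$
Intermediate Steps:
$d = 120$ ($d = 2 \left(\left(\left(-2\right) 6 \left(-5\right) + 4\right) - 4\right) = 2 \left(\left(\left(-12\right) \left(-5\right) + 4\right) - 4\right) = 2 \left(\left(60 + 4\right) - 4\right) = 2 \left(64 - 4\right) = 2 \cdot 60 = 120$)
$k{\left(o \right)} = o$ ($k{\left(o \right)} = \frac{o^{2}}{o} = o$)
$125 + k{\left(S{\left(-2 \right)} \right)} Z{\left(d,1 \right)} = 125 + 2 \left(-10\right) = 125 - 20 = 105$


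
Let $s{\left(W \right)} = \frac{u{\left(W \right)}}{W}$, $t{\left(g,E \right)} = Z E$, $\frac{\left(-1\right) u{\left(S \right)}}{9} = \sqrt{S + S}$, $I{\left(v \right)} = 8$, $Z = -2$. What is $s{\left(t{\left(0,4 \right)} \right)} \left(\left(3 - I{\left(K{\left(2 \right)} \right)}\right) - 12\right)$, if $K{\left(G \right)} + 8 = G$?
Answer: $- \frac{153 i}{2} \approx - 76.5 i$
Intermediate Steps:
$K{\left(G \right)} = -8 + G$
$u{\left(S \right)} = - 9 \sqrt{2} \sqrt{S}$ ($u{\left(S \right)} = - 9 \sqrt{S + S} = - 9 \sqrt{2 S} = - 9 \sqrt{2} \sqrt{S}$)
$t{\left(g,E \right)} = - 2 E$
$s{\left(W \right)} = - \frac{9 \sqrt{2}}{\sqrt{W}}$ ($s{\left(W \right)} = \frac{\left(-9\right) \sqrt{2} \sqrt{W}}{W} = - \frac{9 \sqrt{2}}{\sqrt{W}}$)
$s{\left(t{\left(0,4 \right)} \right)} \left(\left(3 - I{\left(K{\left(2 \right)} \right)}\right) - 12\right) = - \frac{9 \sqrt{2}}{2 i \sqrt{2}} \left(\left(3 - 8\right) - 12\right) = - 9 \sqrt{2} \left(- \frac{i \sqrt{2}}{4}\right) \left(-5 - 12\right) = \frac{9 i}{2} \left(-17\right) = - \frac{153 i}{2}$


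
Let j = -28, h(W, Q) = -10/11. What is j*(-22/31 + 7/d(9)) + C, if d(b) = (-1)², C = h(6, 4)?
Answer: -60370/341 ≈ -177.04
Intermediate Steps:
h(W, Q) = -10/11 (h(W, Q) = -10*1/11 = -10/11)
C = -10/11 ≈ -0.90909
d(b) = 1
j*(-22/31 + 7/d(9)) + C = -28*(-22/31 + 7/1) - 10/11 = -28*(-22*1/31 + 7*1) - 10/11 = -28*(-22/31 + 7) - 10/11 = -28*195/31 - 10/11 = -5460/31 - 10/11 = -60370/341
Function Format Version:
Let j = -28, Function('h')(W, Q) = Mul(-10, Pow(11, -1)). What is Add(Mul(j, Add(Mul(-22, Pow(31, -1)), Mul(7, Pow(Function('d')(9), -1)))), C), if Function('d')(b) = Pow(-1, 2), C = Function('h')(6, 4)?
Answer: Rational(-60370, 341) ≈ -177.04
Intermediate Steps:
Function('h')(W, Q) = Rational(-10, 11) (Function('h')(W, Q) = Mul(-10, Rational(1, 11)) = Rational(-10, 11))
C = Rational(-10, 11) ≈ -0.90909
Function('d')(b) = 1
Add(Mul(j, Add(Mul(-22, Pow(31, -1)), Mul(7, Pow(Function('d')(9), -1)))), C) = Add(Mul(-28, Add(Mul(-22, Pow(31, -1)), Mul(7, Pow(1, -1)))), Rational(-10, 11)) = Add(Mul(-28, Add(Mul(-22, Rational(1, 31)), Mul(7, 1))), Rational(-10, 11)) = Add(Mul(-28, Add(Rational(-22, 31), 7)), Rational(-10, 11)) = Add(Mul(-28, Rational(195, 31)), Rational(-10, 11)) = Add(Rational(-5460, 31), Rational(-10, 11)) = Rational(-60370, 341)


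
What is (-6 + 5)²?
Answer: 1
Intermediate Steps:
(-6 + 5)² = (-1)² = 1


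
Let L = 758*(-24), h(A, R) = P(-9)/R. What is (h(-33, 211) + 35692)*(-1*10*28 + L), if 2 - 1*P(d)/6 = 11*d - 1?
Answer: -139124158528/211 ≈ -6.5936e+8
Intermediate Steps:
P(d) = 18 - 66*d (P(d) = 12 - 6*(11*d - 1) = 12 - 6*(-1 + 11*d) = 12 + (6 - 66*d) = 18 - 66*d)
h(A, R) = 612/R (h(A, R) = (18 - 66*(-9))/R = (18 + 594)/R = 612/R)
L = -18192
(h(-33, 211) + 35692)*(-1*10*28 + L) = (612/211 + 35692)*(-1*10*28 - 18192) = (612*(1/211) + 35692)*(-10*28 - 18192) = (612/211 + 35692)*(-280 - 18192) = (7531624/211)*(-18472) = -139124158528/211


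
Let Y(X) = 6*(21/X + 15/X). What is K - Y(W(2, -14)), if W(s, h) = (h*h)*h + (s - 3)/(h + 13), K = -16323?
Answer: -44773773/2743 ≈ -16323.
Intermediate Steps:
W(s, h) = h³ + (-3 + s)/(13 + h) (W(s, h) = h²*h + (-3 + s)/(13 + h) = h³ + (-3 + s)/(13 + h))
Y(X) = 216/X (Y(X) = 6*(36/X) = 216/X)
K - Y(W(2, -14)) = -16323 - 216/((-3 + 2 + (-14)⁴ + 13*(-14)³)/(13 - 14)) = -16323 - 216/((-3 + 2 + 38416 + 13*(-2744))/(-1)) = -16323 - 216/((-(-3 + 2 + 38416 - 35672))) = -16323 - 216/((-1*2743)) = -16323 - 216/(-2743) = -16323 - 216*(-1)/2743 = -16323 - 1*(-216/2743) = -16323 + 216/2743 = -44773773/2743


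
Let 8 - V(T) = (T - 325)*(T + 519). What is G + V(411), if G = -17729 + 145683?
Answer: 47982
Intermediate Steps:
V(T) = 8 - (-325 + T)*(519 + T) (V(T) = 8 - (T - 325)*(T + 519) = 8 - (-325 + T)*(519 + T))
G = 127954
G + V(411) = 127954 + (168683 - 1*411**2 - 194*411) = 127954 + (168683 - 1*168921 - 79734) = 127954 + (168683 - 168921 - 79734) = 127954 - 79972 = 47982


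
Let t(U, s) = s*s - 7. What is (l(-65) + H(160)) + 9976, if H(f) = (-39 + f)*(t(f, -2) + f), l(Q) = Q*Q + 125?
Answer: 33323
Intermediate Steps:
t(U, s) = -7 + s**2 (t(U, s) = s**2 - 7 = -7 + s**2)
l(Q) = 125 + Q**2 (l(Q) = Q**2 + 125 = 125 + Q**2)
H(f) = (-39 + f)*(-3 + f) (H(f) = (-39 + f)*((-7 + (-2)**2) + f) = (-39 + f)*((-7 + 4) + f) = (-39 + f)*(-3 + f))
(l(-65) + H(160)) + 9976 = ((125 + (-65)**2) + (117 + 160**2 - 42*160)) + 9976 = ((125 + 4225) + (117 + 25600 - 6720)) + 9976 = (4350 + 18997) + 9976 = 23347 + 9976 = 33323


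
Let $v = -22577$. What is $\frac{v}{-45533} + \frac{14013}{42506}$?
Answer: $\frac{1597711891}{1935425698} \approx 0.82551$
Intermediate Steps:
$\frac{v}{-45533} + \frac{14013}{42506} = - \frac{22577}{-45533} + \frac{14013}{42506} = \left(-22577\right) \left(- \frac{1}{45533}\right) + 14013 \cdot \frac{1}{42506} = \frac{22577}{45533} + \frac{14013}{42506} = \frac{1597711891}{1935425698}$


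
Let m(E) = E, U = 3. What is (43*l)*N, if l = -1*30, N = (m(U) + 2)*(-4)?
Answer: 25800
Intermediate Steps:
N = -20 (N = (3 + 2)*(-4) = 5*(-4) = -20)
l = -30
(43*l)*N = (43*(-30))*(-20) = -1290*(-20) = 25800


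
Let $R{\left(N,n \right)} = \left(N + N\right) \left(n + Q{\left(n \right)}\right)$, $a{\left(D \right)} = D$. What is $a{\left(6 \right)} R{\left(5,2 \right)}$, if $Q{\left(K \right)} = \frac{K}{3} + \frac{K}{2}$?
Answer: $220$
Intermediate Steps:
$Q{\left(K \right)} = \frac{5 K}{6}$ ($Q{\left(K \right)} = K \frac{1}{3} + K \frac{1}{2} = \frac{K}{3} + \frac{K}{2} = \frac{5 K}{6}$)
$R{\left(N,n \right)} = \frac{11 N n}{3}$ ($R{\left(N,n \right)} = \left(N + N\right) \left(n + \frac{5 n}{6}\right) = 2 N \frac{11 n}{6} = \frac{11 N n}{3}$)
$a{\left(6 \right)} R{\left(5,2 \right)} = 6 \cdot \frac{11}{3} \cdot 5 \cdot 2 = 6 \cdot \frac{110}{3} = 220$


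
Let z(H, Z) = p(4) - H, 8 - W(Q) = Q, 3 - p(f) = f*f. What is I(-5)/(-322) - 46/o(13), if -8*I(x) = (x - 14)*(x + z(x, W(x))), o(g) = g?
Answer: -115285/33488 ≈ -3.4426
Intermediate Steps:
p(f) = 3 - f**2 (p(f) = 3 - f*f = 3 - f**2)
W(Q) = 8 - Q
z(H, Z) = -13 - H (z(H, Z) = (3 - 1*4**2) - H = (3 - 1*16) - H = (3 - 16) - H = -13 - H)
I(x) = -91/4 + 13*x/8 (I(x) = -(x - 14)*(x + (-13 - x))/8 = -(-14 + x)*(-13)/8 = -(182 - 13*x)/8 = -91/4 + 13*x/8)
I(-5)/(-322) - 46/o(13) = (-91/4 + (13/8)*(-5))/(-322) - 46/13 = (-91/4 - 65/8)*(-1/322) - 46*1/13 = -247/8*(-1/322) - 46/13 = 247/2576 - 46/13 = -115285/33488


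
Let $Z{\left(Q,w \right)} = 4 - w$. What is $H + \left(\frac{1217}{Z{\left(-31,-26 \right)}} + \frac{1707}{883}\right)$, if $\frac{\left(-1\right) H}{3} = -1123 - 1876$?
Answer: $\frac{239456351}{26490} \approx 9039.5$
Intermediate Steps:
$H = 8997$ ($H = - 3 \left(-1123 - 1876\right) = \left(-3\right) \left(-2999\right) = 8997$)
$H + \left(\frac{1217}{Z{\left(-31,-26 \right)}} + \frac{1707}{883}\right) = 8997 + \left(\frac{1217}{4 - -26} + \frac{1707}{883}\right) = 8997 + \left(\frac{1217}{4 + 26} + 1707 \cdot \frac{1}{883}\right) = 8997 + \left(\frac{1217}{30} + \frac{1707}{883}\right) = 8997 + \frac{1125821}{26490} = \frac{239456351}{26490}$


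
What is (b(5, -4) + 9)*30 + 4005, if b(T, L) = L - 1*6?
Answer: 3975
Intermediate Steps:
b(T, L) = -6 + L (b(T, L) = L - 6 = -6 + L)
(b(5, -4) + 9)*30 + 4005 = ((-6 - 4) + 9)*30 + 4005 = (-10 + 9)*30 + 4005 = -1*30 + 4005 = -30 + 4005 = 3975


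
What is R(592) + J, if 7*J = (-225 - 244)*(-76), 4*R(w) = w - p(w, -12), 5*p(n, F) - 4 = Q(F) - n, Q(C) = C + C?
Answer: 26353/5 ≈ 5270.6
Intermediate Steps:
Q(C) = 2*C
p(n, F) = ⅘ - n/5 + 2*F/5 (p(n, F) = ⅘ + (2*F - n)/5 = ⅘ + (-n + 2*F)/5 = ⅘ + (-n/5 + 2*F/5) = ⅘ - n/5 + 2*F/5)
R(w) = 1 + 3*w/10 (R(w) = (w - (⅘ - w/5 + (⅖)*(-12)))/4 = (w - (⅘ - w/5 - 24/5))/4 = (w - (-4 - w/5))/4 = (w + (4 + w/5))/4 = (4 + 6*w/5)/4 = 1 + 3*w/10)
J = 5092 (J = ((-225 - 244)*(-76))/7 = (-469*(-76))/7 = (⅐)*35644 = 5092)
R(592) + J = (1 + (3/10)*592) + 5092 = (1 + 888/5) + 5092 = 893/5 + 5092 = 26353/5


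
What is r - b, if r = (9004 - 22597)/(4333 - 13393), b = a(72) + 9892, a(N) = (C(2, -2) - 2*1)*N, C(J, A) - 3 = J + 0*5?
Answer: -30521629/3020 ≈ -10107.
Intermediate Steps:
C(J, A) = 3 + J (C(J, A) = 3 + (J + 0*5) = 3 + (J + 0) = 3 + J)
a(N) = 3*N (a(N) = ((3 + 2) - 2*1)*N = (5 - 2)*N = 3*N)
b = 10108 (b = 3*72 + 9892 = 216 + 9892 = 10108)
r = 4531/3020 (r = -13593/(-9060) = -13593*(-1/9060) = 4531/3020 ≈ 1.5003)
r - b = 4531/3020 - 1*10108 = 4531/3020 - 10108 = -30521629/3020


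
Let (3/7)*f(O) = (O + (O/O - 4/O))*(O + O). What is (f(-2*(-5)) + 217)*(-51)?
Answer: -36295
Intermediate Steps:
f(O) = 14*O*(1 + O - 4/O)/3 (f(O) = 7*((O + (O/O - 4/O))*(O + O))/3 = 7*((O + (1 - 4/O))*(2*O))/3 = 7*((1 + O - 4/O)*(2*O))/3 = 7*(2*O*(1 + O - 4/O))/3 = 14*O*(1 + O - 4/O)/3)
(f(-2*(-5)) + 217)*(-51) = ((-56/3 + 14*(-2*(-5))/3 + 14*(-2*(-5))²/3) + 217)*(-51) = ((-56/3 + (14/3)*10 + (14/3)*10²) + 217)*(-51) = ((-56/3 + 140/3 + (14/3)*100) + 217)*(-51) = ((-56/3 + 140/3 + 1400/3) + 217)*(-51) = (1484/3 + 217)*(-51) = (2135/3)*(-51) = -36295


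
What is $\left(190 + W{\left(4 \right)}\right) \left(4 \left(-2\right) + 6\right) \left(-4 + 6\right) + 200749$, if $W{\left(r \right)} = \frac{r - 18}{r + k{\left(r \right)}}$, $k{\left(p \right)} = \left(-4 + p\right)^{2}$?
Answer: $200003$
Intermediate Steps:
$W{\left(r \right)} = \frac{-18 + r}{r + \left(-4 + r\right)^{2}}$ ($W{\left(r \right)} = \frac{r - 18}{r + \left(-4 + r\right)^{2}} = \frac{-18 + r}{r + \left(-4 + r\right)^{2}}$)
$\left(190 + W{\left(4 \right)}\right) \left(4 \left(-2\right) + 6\right) \left(-4 + 6\right) + 200749 = \left(190 + \frac{-18 + 4}{4 + \left(-4 + 4\right)^{2}}\right) \left(4 \left(-2\right) + 6\right) \left(-4 + 6\right) + 200749 = \left(190 + \frac{1}{4 + 0^{2}} \left(-14\right)\right) \left(-8 + 6\right) 2 + 200749 = \left(190 + \frac{1}{4 + 0} \left(-14\right)\right) \left(\left(-2\right) 2\right) + 200749 = \left(190 + \frac{1}{4} \left(-14\right)\right) \left(-4\right) + 200749 = \left(190 - \frac{7}{2}\right) \left(-4\right) + 200749 = \frac{373}{2} \left(-4\right) + 200749 = -746 + 200749 = 200003$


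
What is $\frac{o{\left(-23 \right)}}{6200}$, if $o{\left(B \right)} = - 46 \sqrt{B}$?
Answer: $- \frac{23 i \sqrt{23}}{3100} \approx - 0.035582 i$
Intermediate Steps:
$\frac{o{\left(-23 \right)}}{6200} = \frac{\left(-46\right) \sqrt{-23}}{6200} = - 46 i \sqrt{23} \cdot \frac{1}{6200} = - \frac{23 i \sqrt{23}}{3100}$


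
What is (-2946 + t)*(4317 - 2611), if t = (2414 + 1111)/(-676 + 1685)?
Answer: -5065095234/1009 ≈ -5.0199e+6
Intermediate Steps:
t = 3525/1009 ≈ 3.4936
(-2946 + t)*(4317 - 2611) = (-2946 + 3525/1009)*(4317 - 2611) = -2968989/1009*1706 = -5065095234/1009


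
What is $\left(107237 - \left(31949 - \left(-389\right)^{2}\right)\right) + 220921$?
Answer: $447530$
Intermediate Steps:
$\left(107237 - \left(31949 - \left(-389\right)^{2}\right)\right) + 220921 = \left(107237 + \left(151321 - 31949\right)\right) + 220921 = \left(107237 + 119372\right) + 220921 = 226609 + 220921 = 447530$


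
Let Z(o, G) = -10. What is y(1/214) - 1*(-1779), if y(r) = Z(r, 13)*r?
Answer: 190348/107 ≈ 1779.0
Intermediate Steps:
y(r) = -10*r
y(1/214) - 1*(-1779) = -10/214 - 1*(-1779) = -10*1/214 + 1779 = -5/107 + 1779 = 190348/107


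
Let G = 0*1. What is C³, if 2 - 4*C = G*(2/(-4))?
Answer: ⅛ ≈ 0.12500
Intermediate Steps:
G = 0
C = ½ (C = ½ - 0*2/(-4) = ½ - 0*2*(-¼) = ½ - 0*(-1)/2 = ½ - ¼*0 = ½ + 0 = ½ ≈ 0.50000)
C³ = (½)³ = ⅛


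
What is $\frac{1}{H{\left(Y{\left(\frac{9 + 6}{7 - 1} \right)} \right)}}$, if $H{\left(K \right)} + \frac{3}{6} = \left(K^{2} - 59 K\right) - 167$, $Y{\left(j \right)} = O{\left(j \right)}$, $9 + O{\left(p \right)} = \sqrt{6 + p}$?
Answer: $\frac{906}{309625} + \frac{77 \sqrt{34}}{309625} \approx 0.0043762$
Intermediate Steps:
$O{\left(p \right)} = -9 + \sqrt{6 + p}$
$Y{\left(j \right)} = -9 + \sqrt{6 + j}$
$H{\left(K \right)} = - \frac{335}{2} + K^{2} - 59 K$ ($H{\left(K \right)} = - \frac{1}{2} - \left(167 - K^{2} + 59 K\right) = - \frac{335}{2} + K^{2} - 59 K$)
$\frac{1}{H{\left(Y{\left(\frac{9 + 6}{7 - 1} \right)} \right)}} = \frac{1}{- \frac{335}{2} + \left(-9 + \sqrt{6 + \frac{9 + 6}{7 - 1}}\right)^{2} - 59 \left(-9 + \sqrt{6 + \frac{9 + 6}{7 - 1}}\right)} = \frac{1}{- \frac{335}{2} + \left(-9 + \sqrt{6 + \frac{15}{6}}\right)^{2} - 59 \left(-9 + \sqrt{6 + \frac{15}{6}}\right)} = \frac{1}{- \frac{335}{2} + \left(-9 + \sqrt{6 + 15 \cdot \frac{1}{6}}\right)^{2} - 59 \left(-9 + \sqrt{6 + 15 \cdot \frac{1}{6}}\right)} = \frac{1}{- \frac{335}{2} + \left(-9 + \sqrt{6 + \frac{5}{2}}\right)^{2} - 59 \left(-9 + \sqrt{6 + \frac{5}{2}}\right)} = \frac{1}{- \frac{335}{2} + \left(-9 + \sqrt{\frac{17}{2}}\right)^{2} - 59 \left(-9 + \sqrt{\frac{17}{2}}\right)} = \frac{1}{- \frac{335}{2} + \left(-9 + \frac{\sqrt{34}}{2}\right)^{2} - 59 \left(-9 + \frac{\sqrt{34}}{2}\right)} = \frac{1}{- \frac{335}{2} + \left(-9 + \frac{\sqrt{34}}{2}\right)^{2} + \left(531 - \frac{59 \sqrt{34}}{2}\right)} = \frac{1}{\frac{727}{2} + \left(-9 + \frac{\sqrt{34}}{2}\right)^{2} - \frac{59 \sqrt{34}}{2}}$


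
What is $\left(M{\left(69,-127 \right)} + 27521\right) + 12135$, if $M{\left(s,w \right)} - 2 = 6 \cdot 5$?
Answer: $39688$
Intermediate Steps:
$M{\left(s,w \right)} = 32$ ($M{\left(s,w \right)} = 2 + 6 \cdot 5 = 2 + 30 = 32$)
$\left(M{\left(69,-127 \right)} + 27521\right) + 12135 = \left(32 + 27521\right) + 12135 = 27553 + 12135 = 39688$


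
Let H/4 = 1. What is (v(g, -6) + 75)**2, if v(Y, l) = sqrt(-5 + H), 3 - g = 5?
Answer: (75 + I)**2 ≈ 5624.0 + 150.0*I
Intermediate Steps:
H = 4 (H = 4*1 = 4)
g = -2 (g = 3 - 1*5 = 3 - 5 = -2)
v(Y, l) = I (v(Y, l) = sqrt(-5 + 4) = sqrt(-1) = I)
(v(g, -6) + 75)**2 = (I + 75)**2 = (75 + I)**2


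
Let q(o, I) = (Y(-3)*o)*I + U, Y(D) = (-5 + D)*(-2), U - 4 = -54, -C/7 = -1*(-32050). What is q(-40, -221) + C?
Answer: -82960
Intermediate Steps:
C = -224350 (C = -(-7)*(-32050) = -7*32050 = -224350)
U = -50 (U = 4 - 54 = -50)
Y(D) = 10 - 2*D
q(o, I) = -50 + 16*I*o (q(o, I) = ((10 - 2*(-3))*o)*I - 50 = ((10 + 6)*o)*I - 50 = (16*o)*I - 50 = 16*I*o - 50 = -50 + 16*I*o)
q(-40, -221) + C = (-50 + 16*(-221)*(-40)) - 224350 = (-50 + 141440) - 224350 = 141390 - 224350 = -82960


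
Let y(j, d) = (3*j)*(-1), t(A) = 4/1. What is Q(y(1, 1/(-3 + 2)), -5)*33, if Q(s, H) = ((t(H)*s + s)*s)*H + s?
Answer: -7524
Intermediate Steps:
t(A) = 4 (t(A) = 4*1 = 4)
y(j, d) = -3*j
Q(s, H) = s + 5*H*s² (Q(s, H) = ((4*s + s)*s)*H + s = ((5*s)*s)*H + s = (5*s²)*H + s = 5*H*s² + s = s + 5*H*s²)
Q(y(1, 1/(-3 + 2)), -5)*33 = ((-3*1)*(1 + 5*(-5)*(-3*1)))*33 = -3*(1 + 5*(-5)*(-3))*33 = -3*(1 + 75)*33 = -3*76*33 = -228*33 = -7524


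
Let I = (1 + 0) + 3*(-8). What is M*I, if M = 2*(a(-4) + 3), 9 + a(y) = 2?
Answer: 184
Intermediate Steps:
I = -23 (I = 1 - 24 = -23)
a(y) = -7 (a(y) = -9 + 2 = -7)
M = -8 (M = 2*(-7 + 3) = 2*(-4) = -8)
M*I = -8*(-23) = 184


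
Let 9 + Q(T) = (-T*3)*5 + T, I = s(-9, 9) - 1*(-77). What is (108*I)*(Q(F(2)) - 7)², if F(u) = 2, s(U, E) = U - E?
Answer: 12336192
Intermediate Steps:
I = 59 (I = (-9 - 1*9) - 1*(-77) = (-9 - 9) + 77 = -18 + 77 = 59)
Q(T) = -9 - 14*T (Q(T) = -9 + ((-T*3)*5 + T) = -9 + (-3*T*5 + T) = -9 + (-15*T + T) = -9 - 14*T)
(108*I)*(Q(F(2)) - 7)² = (108*59)*((-9 - 14*2) - 7)² = 6372*((-9 - 28) - 7)² = 6372*(-37 - 7)² = 6372*(-44)² = 6372*1936 = 12336192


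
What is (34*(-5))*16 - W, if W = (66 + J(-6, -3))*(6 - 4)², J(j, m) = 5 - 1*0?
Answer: -3004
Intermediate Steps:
J(j, m) = 5 (J(j, m) = 5 + 0 = 5)
W = 284 (W = (66 + 5)*(6 - 4)² = 71*2² = 71*4 = 284)
(34*(-5))*16 - W = (34*(-5))*16 - 1*284 = -170*16 - 284 = -2720 - 284 = -3004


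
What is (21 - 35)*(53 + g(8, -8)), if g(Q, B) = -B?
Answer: -854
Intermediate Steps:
(21 - 35)*(53 + g(8, -8)) = (21 - 35)*(53 - 1*(-8)) = -14*(53 + 8) = -14*61 = -854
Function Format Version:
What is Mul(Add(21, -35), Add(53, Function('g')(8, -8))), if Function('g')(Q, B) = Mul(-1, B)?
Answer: -854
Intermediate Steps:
Mul(Add(21, -35), Add(53, Function('g')(8, -8))) = Mul(Add(21, -35), Add(53, Mul(-1, -8))) = Mul(-14, Add(53, 8)) = Mul(-14, 61) = -854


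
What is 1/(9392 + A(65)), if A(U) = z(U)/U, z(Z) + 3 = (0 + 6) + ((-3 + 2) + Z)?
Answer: 65/610547 ≈ 0.00010646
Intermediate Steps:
z(Z) = 2 + Z (z(Z) = -3 + ((0 + 6) + ((-3 + 2) + Z)) = -3 + (6 + (-1 + Z)) = -3 + (5 + Z) = 2 + Z)
A(U) = (2 + U)/U
1/(9392 + A(65)) = 1/(9392 + (2 + 65)/65) = 1/(9392 + (1/65)*67) = 1/(9392 + 67/65) = 1/(610547/65) = 65/610547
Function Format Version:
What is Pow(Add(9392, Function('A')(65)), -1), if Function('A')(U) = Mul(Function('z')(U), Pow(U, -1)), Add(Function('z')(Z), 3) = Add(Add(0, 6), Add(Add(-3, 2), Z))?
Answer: Rational(65, 610547) ≈ 0.00010646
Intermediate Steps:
Function('z')(Z) = Add(2, Z) (Function('z')(Z) = Add(-3, Add(Add(0, 6), Add(Add(-3, 2), Z))) = Add(-3, Add(6, Add(-1, Z))) = Add(-3, Add(5, Z)) = Add(2, Z))
Function('A')(U) = Mul(Pow(U, -1), Add(2, U)) (Function('A')(U) = Mul(Add(2, U), Pow(U, -1)) = Mul(Pow(U, -1), Add(2, U)))
Pow(Add(9392, Function('A')(65)), -1) = Pow(Add(9392, Mul(Pow(65, -1), Add(2, 65))), -1) = Pow(Add(9392, Mul(Rational(1, 65), 67)), -1) = Pow(Add(9392, Rational(67, 65)), -1) = Pow(Rational(610547, 65), -1) = Rational(65, 610547)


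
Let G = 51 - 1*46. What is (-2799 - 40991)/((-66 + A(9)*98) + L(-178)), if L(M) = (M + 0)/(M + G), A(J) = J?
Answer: -130615/2437 ≈ -53.597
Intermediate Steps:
G = 5 (G = 51 - 46 = 5)
L(M) = M/(5 + M) (L(M) = (M + 0)/(M + 5) = M/(5 + M))
(-2799 - 40991)/((-66 + A(9)*98) + L(-178)) = (-2799 - 40991)/((-66 + 9*98) - 178/(5 - 178)) = -43790/((-66 + 882) - 178/(-173)) = -43790/(816 - 178*(-1/173)) = -43790/(816 + 178/173) = -43790/141346/173 = -43790*173/141346 = -130615/2437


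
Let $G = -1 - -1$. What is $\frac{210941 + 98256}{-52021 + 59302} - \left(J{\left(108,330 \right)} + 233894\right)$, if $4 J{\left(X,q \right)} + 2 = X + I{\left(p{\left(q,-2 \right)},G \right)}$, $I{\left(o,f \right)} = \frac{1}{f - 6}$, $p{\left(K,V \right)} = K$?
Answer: $- \frac{13622925281}{58248} \approx -2.3388 \cdot 10^{5}$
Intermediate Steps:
$G = 0$ ($G = -1 + 1 = 0$)
$I{\left(o,f \right)} = \frac{1}{-6 + f}$
$J{\left(X,q \right)} = - \frac{13}{24} + \frac{X}{4}$ ($J{\left(X,q \right)} = - \frac{1}{2} + \frac{X + \frac{1}{-6 + 0}}{4} = - \frac{1}{2} + \frac{X + \frac{1}{-6}}{4} = - \frac{1}{2} + \frac{X - \frac{1}{6}}{4} = - \frac{1}{2} + \frac{- \frac{1}{6} + X}{4} = - \frac{1}{2} + \left(- \frac{1}{24} + \frac{X}{4}\right) = - \frac{13}{24} + \frac{X}{4}$)
$\frac{210941 + 98256}{-52021 + 59302} - \left(J{\left(108,330 \right)} + 233894\right) = \frac{210941 + 98256}{-52021 + 59302} - \left(\left(- \frac{13}{24} + \frac{1}{4} \cdot 108\right) + 233894\right) = \frac{309197}{7281} - \left(\left(- \frac{13}{24} + 27\right) + 233894\right) = 309197 \cdot \frac{1}{7281} - \left(\frac{635}{24} + 233894\right) = \frac{309197}{7281} - \frac{5614091}{24} = - \frac{13622925281}{58248}$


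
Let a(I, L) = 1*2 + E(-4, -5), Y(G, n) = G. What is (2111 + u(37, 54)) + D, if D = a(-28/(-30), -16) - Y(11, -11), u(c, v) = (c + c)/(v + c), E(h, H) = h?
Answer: 190992/91 ≈ 2098.8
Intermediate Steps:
a(I, L) = -2 (a(I, L) = 1*2 - 4 = 2 - 4 = -2)
u(c, v) = 2*c/(c + v) (u(c, v) = (2*c)/(c + v) = 2*c/(c + v))
D = -13 (D = -2 - 1*11 = -2 - 11 = -13)
(2111 + u(37, 54)) + D = (2111 + 2*37/(37 + 54)) - 13 = (2111 + 2*37/91) - 13 = (2111 + 2*37*(1/91)) - 13 = (2111 + 74/91) - 13 = 192175/91 - 13 = 190992/91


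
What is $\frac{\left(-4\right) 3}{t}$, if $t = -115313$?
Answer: $\frac{12}{115313} \approx 0.00010406$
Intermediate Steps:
$\frac{\left(-4\right) 3}{t} = \frac{\left(-4\right) 3}{-115313} = \left(-12\right) \left(- \frac{1}{115313}\right) = \frac{12}{115313}$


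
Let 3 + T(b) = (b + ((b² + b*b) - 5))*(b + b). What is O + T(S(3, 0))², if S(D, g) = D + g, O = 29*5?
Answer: 8794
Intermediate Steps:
O = 145
T(b) = -3 + 2*b*(-5 + b + 2*b²) (T(b) = -3 + (b + ((b² + b*b) - 5))*(b + b) = -3 + (b + ((b² + b²) - 5))*(2*b) = -3 + (b + (2*b² - 5))*(2*b) = -3 + (b + (-5 + 2*b²))*(2*b) = -3 + (-5 + b + 2*b²)*(2*b) = -3 + 2*b*(-5 + b + 2*b²))
O + T(S(3, 0))² = 145 + (-3 - 10*(3 + 0) + 2*(3 + 0)² + 4*(3 + 0)³)² = 145 + (-3 - 10*3 + 2*3² + 4*3³)² = 145 + (-3 - 30 + 2*9 + 4*27)² = 145 + (-3 - 30 + 18 + 108)² = 145 + 93² = 145 + 8649 = 8794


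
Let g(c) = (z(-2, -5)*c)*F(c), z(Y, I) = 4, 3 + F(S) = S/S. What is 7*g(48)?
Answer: -2688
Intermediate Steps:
F(S) = -2 (F(S) = -3 + S/S = -3 + 1 = -2)
g(c) = -8*c (g(c) = (4*c)*(-2) = -8*c)
7*g(48) = 7*(-8*48) = 7*(-384) = -2688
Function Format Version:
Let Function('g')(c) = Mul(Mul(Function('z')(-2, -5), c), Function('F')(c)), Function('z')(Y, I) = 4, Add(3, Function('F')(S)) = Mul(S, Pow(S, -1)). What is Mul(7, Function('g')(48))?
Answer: -2688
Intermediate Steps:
Function('F')(S) = -2 (Function('F')(S) = Add(-3, Mul(S, Pow(S, -1))) = Add(-3, 1) = -2)
Function('g')(c) = Mul(-8, c) (Function('g')(c) = Mul(Mul(4, c), -2) = Mul(-8, c))
Mul(7, Function('g')(48)) = Mul(7, Mul(-8, 48)) = Mul(7, -384) = -2688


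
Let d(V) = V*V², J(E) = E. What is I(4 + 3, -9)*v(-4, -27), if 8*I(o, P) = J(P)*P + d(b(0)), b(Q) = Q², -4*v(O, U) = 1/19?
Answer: -81/608 ≈ -0.13322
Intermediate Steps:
v(O, U) = -1/76 (v(O, U) = -¼/19 = -¼*1/19 = -1/76)
d(V) = V³
I(o, P) = P²/8 (I(o, P) = (P*P + (0²)³)/8 = (P² + 0³)/8 = (P² + 0)/8 = P²/8)
I(4 + 3, -9)*v(-4, -27) = ((⅛)*(-9)²)*(-1/76) = ((⅛)*81)*(-1/76) = (81/8)*(-1/76) = -81/608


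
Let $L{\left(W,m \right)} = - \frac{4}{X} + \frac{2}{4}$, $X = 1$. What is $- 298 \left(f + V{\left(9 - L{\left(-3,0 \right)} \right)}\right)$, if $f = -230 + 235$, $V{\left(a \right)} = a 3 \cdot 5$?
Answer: $-57365$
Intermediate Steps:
$L{\left(W,m \right)} = - \frac{7}{2}$ ($L{\left(W,m \right)} = - \frac{4}{1} + \frac{2}{4} = \left(-4\right) 1 + 2 \cdot \frac{1}{4} = -4 + \frac{1}{2} = - \frac{7}{2}$)
$V{\left(a \right)} = 15 a$ ($V{\left(a \right)} = 3 a 5 = 15 a$)
$f = 5$
$- 298 \left(f + V{\left(9 - L{\left(-3,0 \right)} \right)}\right) = - 298 \left(5 + 15 \left(9 - - \frac{7}{2}\right)\right) = - 298 \left(5 + 15 \left(9 + \frac{7}{2}\right)\right) = - 298 \left(5 + 15 \cdot \frac{25}{2}\right) = - 298 \left(5 + \frac{375}{2}\right) = \left(-298\right) \frac{385}{2} = -57365$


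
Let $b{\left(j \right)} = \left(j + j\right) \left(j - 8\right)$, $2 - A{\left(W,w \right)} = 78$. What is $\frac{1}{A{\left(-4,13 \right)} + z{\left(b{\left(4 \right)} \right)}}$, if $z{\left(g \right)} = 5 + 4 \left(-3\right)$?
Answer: $- \frac{1}{83} \approx -0.012048$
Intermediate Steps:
$A{\left(W,w \right)} = -76$ ($A{\left(W,w \right)} = 2 - 78 = -76$)
$b{\left(j \right)} = 2 j \left(-8 + j\right)$
$z{\left(g \right)} = -7$ ($z{\left(g \right)} = 5 - 12 = -7$)
$\frac{1}{A{\left(-4,13 \right)} + z{\left(b{\left(4 \right)} \right)}} = \frac{1}{-76 - 7} = \frac{1}{-83} = - \frac{1}{83}$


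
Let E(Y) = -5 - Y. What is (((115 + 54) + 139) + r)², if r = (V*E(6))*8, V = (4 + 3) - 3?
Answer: 1936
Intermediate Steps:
V = 4 (V = 7 - 3 = 4)
r = -352 (r = (4*(-5 - 1*6))*8 = (4*(-5 - 6))*8 = (4*(-11))*8 = -44*8 = -352)
(((115 + 54) + 139) + r)² = (((115 + 54) + 139) - 352)² = ((169 + 139) - 352)² = (308 - 352)² = (-44)² = 1936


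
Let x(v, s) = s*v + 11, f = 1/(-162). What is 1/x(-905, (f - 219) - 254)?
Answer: 162/69349217 ≈ 2.3360e-6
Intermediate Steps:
f = -1/162 ≈ -0.0061728
x(v, s) = 11 + s*v
1/x(-905, (f - 219) - 254) = 1/(11 + ((-1/162 - 219) - 254)*(-905)) = 1/(11 + (-35479/162 - 254)*(-905)) = 1/(11 - 76627/162*(-905)) = 1/(11 + 69347435/162) = 1/(69349217/162) = 162/69349217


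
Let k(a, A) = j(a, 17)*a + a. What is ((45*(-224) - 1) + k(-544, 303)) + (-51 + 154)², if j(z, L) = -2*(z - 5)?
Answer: -597328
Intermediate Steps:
j(z, L) = 10 - 2*z (j(z, L) = -2*(-5 + z) = 10 - 2*z)
k(a, A) = a + a*(10 - 2*a) (k(a, A) = (10 - 2*a)*a + a = a*(10 - 2*a) + a = a + a*(10 - 2*a))
((45*(-224) - 1) + k(-544, 303)) + (-51 + 154)² = ((45*(-224) - 1) - 544*(11 - 2*(-544))) + (-51 + 154)² = ((-10080 - 1) - 544*(11 + 1088)) + 103² = (-10081 - 544*1099) + 10609 = (-10081 - 597856) + 10609 = -607937 + 10609 = -597328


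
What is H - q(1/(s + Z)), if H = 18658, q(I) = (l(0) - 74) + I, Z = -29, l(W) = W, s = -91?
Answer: 2247841/120 ≈ 18732.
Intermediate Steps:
q(I) = -74 + I (q(I) = (0 - 74) + I = -74 + I)
H - q(1/(s + Z)) = 18658 - (-74 + 1/(-91 - 29)) = 18658 - (-74 + 1/(-120)) = 18658 - (-74 - 1/120) = 18658 - 1*(-8881/120) = 18658 + 8881/120 = 2247841/120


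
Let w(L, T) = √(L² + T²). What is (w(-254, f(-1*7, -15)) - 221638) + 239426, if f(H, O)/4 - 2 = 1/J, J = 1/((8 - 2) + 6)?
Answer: 17788 + 2*√16913 ≈ 18048.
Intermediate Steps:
J = 1/12 (J = 1/(6 + 6) = 1/12 ≈ 0.083333)
f(H, O) = 56 (f(H, O) = 8 + 4/(1/12) = 8 + 4*12 = 8 + 48 = 56)
(w(-254, f(-1*7, -15)) - 221638) + 239426 = (√((-254)² + 56²) - 221638) + 239426 = (√(64516 + 3136) - 221638) + 239426 = (√67652 - 221638) + 239426 = (2*√16913 - 221638) + 239426 = (-221638 + 2*√16913) + 239426 = 17788 + 2*√16913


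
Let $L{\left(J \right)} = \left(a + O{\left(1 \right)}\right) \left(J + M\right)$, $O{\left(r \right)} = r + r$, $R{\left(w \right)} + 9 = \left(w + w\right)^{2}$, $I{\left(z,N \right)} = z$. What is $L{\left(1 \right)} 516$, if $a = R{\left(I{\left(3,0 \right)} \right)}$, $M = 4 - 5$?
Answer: $0$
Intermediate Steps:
$M = -1$
$R{\left(w \right)} = -9 + 4 w^{2}$ ($R{\left(w \right)} = -9 + \left(w + w\right)^{2} = -9 + \left(2 w\right)^{2} = -9 + 4 w^{2}$)
$O{\left(r \right)} = 2 r$
$a = 27$ ($a = -9 + 4 \cdot 3^{2} = -9 + 4 \cdot 9 = -9 + 36 = 27$)
$L{\left(J \right)} = -29 + 29 J$ ($L{\left(J \right)} = \left(27 + 2 \cdot 1\right) \left(J - 1\right) = \left(27 + 2\right) \left(-1 + J\right) = 29 \left(-1 + J\right) = -29 + 29 J$)
$L{\left(1 \right)} 516 = \left(-29 + 29 \cdot 1\right) 516 = \left(-29 + 29\right) 516 = 0 \cdot 516 = 0$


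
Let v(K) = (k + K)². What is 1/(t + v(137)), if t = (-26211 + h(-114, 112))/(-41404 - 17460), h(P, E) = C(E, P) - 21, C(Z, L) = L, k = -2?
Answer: 29432/536411373 ≈ 5.4868e-5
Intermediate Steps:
h(P, E) = -21 + P (h(P, E) = P - 21 = -21 + P)
v(K) = (-2 + K)²
t = 13173/29432 (t = (-26211 + (-21 - 114))/(-41404 - 17460) = (-26211 - 135)/(-58864) = -26346*(-1/58864) = 13173/29432 ≈ 0.44757)
1/(t + v(137)) = 1/(13173/29432 + (-2 + 137)²) = 1/(13173/29432 + 135²) = 1/(13173/29432 + 18225) = 1/(536411373/29432) = 29432/536411373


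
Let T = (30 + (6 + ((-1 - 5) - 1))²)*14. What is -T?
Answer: -434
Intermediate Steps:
T = 434 (T = (30 + (6 + (-6 - 1))²)*14 = (30 + (6 - 7)²)*14 = (30 + (-1)²)*14 = (30 + 1)*14 = 31*14 = 434)
-T = -1*434 = -434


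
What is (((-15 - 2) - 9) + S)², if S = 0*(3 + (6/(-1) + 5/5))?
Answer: 676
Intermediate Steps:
S = 0 (S = 0*(3 + (6*(-1) + 5*(⅕))) = 0*(3 + (-6 + 1)) = 0*(3 - 5) = 0*(-2) = 0)
(((-15 - 2) - 9) + S)² = (((-15 - 2) - 9) + 0)² = ((-17 - 9) + 0)² = (-26 + 0)² = (-26)² = 676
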